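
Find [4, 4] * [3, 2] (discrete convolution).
y[0] = 4×3 = 12; y[1] = 4×2 + 4×3 = 20; y[2] = 4×2 = 8

[12, 20, 8]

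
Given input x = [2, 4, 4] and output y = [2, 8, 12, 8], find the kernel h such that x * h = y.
Output length 4 = len(x) + len(h) - 1 ⇒ len(h) = 2. Solve h forward using h[k] = (y[k] - Σ_{i≥1} x[i]·h[k-i]) / x[0]: h[0] = y[0] / x[0] = 2 / 2 = 1; h[1] = (y[1] - 4×1) / x[0] = (8 - 4×1) / 2 = 2. So h = [1, 2]. Forward-check [2, 4, 4] * [1, 2]: y[0] = 2×1 = 2; y[1] = 2×2 + 4×1 = 8; y[2] = 4×2 + 4×1 = 12; y[3] = 4×2 = 8 → [2, 8, 12, 8] ✓

[1, 2]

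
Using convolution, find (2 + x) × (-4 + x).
Ascending coefficients: a = [2, 1], b = [-4, 1]. c[0] = 2×-4 = -8; c[1] = 2×1 + 1×-4 = -2; c[2] = 1×1 = 1. Result coefficients: [-8, -2, 1] → -8 - 2x + x^2

-8 - 2x + x^2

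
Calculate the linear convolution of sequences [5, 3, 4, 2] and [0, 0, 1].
y[0] = 5×0 = 0; y[1] = 5×0 + 3×0 = 0; y[2] = 5×1 + 3×0 + 4×0 = 5; y[3] = 3×1 + 4×0 + 2×0 = 3; y[4] = 4×1 + 2×0 = 4; y[5] = 2×1 = 2

[0, 0, 5, 3, 4, 2]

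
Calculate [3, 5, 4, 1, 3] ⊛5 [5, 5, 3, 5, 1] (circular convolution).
Use y[k] = Σ_j s[j]·t[(k-j) mod 5]. y[0] = 3×5 + 5×1 + 4×5 + 1×3 + 3×5 = 58; y[1] = 3×5 + 5×5 + 4×1 + 1×5 + 3×3 = 58; y[2] = 3×3 + 5×5 + 4×5 + 1×1 + 3×5 = 70; y[3] = 3×5 + 5×3 + 4×5 + 1×5 + 3×1 = 58; y[4] = 3×1 + 5×5 + 4×3 + 1×5 + 3×5 = 60. Result: [58, 58, 70, 58, 60]

[58, 58, 70, 58, 60]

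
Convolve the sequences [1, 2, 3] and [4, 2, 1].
y[0] = 1×4 = 4; y[1] = 1×2 + 2×4 = 10; y[2] = 1×1 + 2×2 + 3×4 = 17; y[3] = 2×1 + 3×2 = 8; y[4] = 3×1 = 3

[4, 10, 17, 8, 3]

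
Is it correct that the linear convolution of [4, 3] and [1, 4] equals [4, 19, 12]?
Recompute linear convolution of [4, 3] and [1, 4]: y[0] = 4×1 = 4; y[1] = 4×4 + 3×1 = 19; y[2] = 3×4 = 12 → [4, 19, 12]. Given [4, 19, 12] matches, so answer: Yes

Yes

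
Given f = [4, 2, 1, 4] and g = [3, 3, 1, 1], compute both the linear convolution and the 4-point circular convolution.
Linear: y_lin[0] = 4×3 = 12; y_lin[1] = 4×3 + 2×3 = 18; y_lin[2] = 4×1 + 2×3 + 1×3 = 13; y_lin[3] = 4×1 + 2×1 + 1×3 + 4×3 = 21; y_lin[4] = 2×1 + 1×1 + 4×3 = 15; y_lin[5] = 1×1 + 4×1 = 5; y_lin[6] = 4×1 = 4 → [12, 18, 13, 21, 15, 5, 4]. Circular (length 4): y[0] = 4×3 + 2×1 + 1×1 + 4×3 = 27; y[1] = 4×3 + 2×3 + 1×1 + 4×1 = 23; y[2] = 4×1 + 2×3 + 1×3 + 4×1 = 17; y[3] = 4×1 + 2×1 + 1×3 + 4×3 = 21 → [27, 23, 17, 21]

Linear: [12, 18, 13, 21, 15, 5, 4], Circular: [27, 23, 17, 21]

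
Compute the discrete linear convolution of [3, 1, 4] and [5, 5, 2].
y[0] = 3×5 = 15; y[1] = 3×5 + 1×5 = 20; y[2] = 3×2 + 1×5 + 4×5 = 31; y[3] = 1×2 + 4×5 = 22; y[4] = 4×2 = 8

[15, 20, 31, 22, 8]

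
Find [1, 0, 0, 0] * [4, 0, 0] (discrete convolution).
y[0] = 1×4 = 4; y[1] = 1×0 + 0×4 = 0; y[2] = 1×0 + 0×0 + 0×4 = 0; y[3] = 0×0 + 0×0 + 0×4 = 0; y[4] = 0×0 + 0×0 = 0; y[5] = 0×0 = 0

[4, 0, 0, 0, 0, 0]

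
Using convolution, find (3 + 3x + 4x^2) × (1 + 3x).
Ascending coefficients: a = [3, 3, 4], b = [1, 3]. c[0] = 3×1 = 3; c[1] = 3×3 + 3×1 = 12; c[2] = 3×3 + 4×1 = 13; c[3] = 4×3 = 12. Result coefficients: [3, 12, 13, 12] → 3 + 12x + 13x^2 + 12x^3

3 + 12x + 13x^2 + 12x^3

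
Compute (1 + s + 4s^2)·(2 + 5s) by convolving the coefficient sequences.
Ascending coefficients: a = [1, 1, 4], b = [2, 5]. c[0] = 1×2 = 2; c[1] = 1×5 + 1×2 = 7; c[2] = 1×5 + 4×2 = 13; c[3] = 4×5 = 20. Result coefficients: [2, 7, 13, 20] → 2 + 7s + 13s^2 + 20s^3

2 + 7s + 13s^2 + 20s^3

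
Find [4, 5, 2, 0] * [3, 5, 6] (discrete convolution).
y[0] = 4×3 = 12; y[1] = 4×5 + 5×3 = 35; y[2] = 4×6 + 5×5 + 2×3 = 55; y[3] = 5×6 + 2×5 + 0×3 = 40; y[4] = 2×6 + 0×5 = 12; y[5] = 0×6 = 0

[12, 35, 55, 40, 12, 0]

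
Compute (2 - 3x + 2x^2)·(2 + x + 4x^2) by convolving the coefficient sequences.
Ascending coefficients: a = [2, -3, 2], b = [2, 1, 4]. c[0] = 2×2 = 4; c[1] = 2×1 + -3×2 = -4; c[2] = 2×4 + -3×1 + 2×2 = 9; c[3] = -3×4 + 2×1 = -10; c[4] = 2×4 = 8. Result coefficients: [4, -4, 9, -10, 8] → 4 - 4x + 9x^2 - 10x^3 + 8x^4

4 - 4x + 9x^2 - 10x^3 + 8x^4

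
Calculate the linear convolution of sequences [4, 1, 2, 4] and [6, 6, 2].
y[0] = 4×6 = 24; y[1] = 4×6 + 1×6 = 30; y[2] = 4×2 + 1×6 + 2×6 = 26; y[3] = 1×2 + 2×6 + 4×6 = 38; y[4] = 2×2 + 4×6 = 28; y[5] = 4×2 = 8

[24, 30, 26, 38, 28, 8]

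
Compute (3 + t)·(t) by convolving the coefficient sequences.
Ascending coefficients: a = [3, 1], b = [0, 1]. c[0] = 3×0 = 0; c[1] = 3×1 + 1×0 = 3; c[2] = 1×1 = 1. Result coefficients: [0, 3, 1] → 3t + t^2

3t + t^2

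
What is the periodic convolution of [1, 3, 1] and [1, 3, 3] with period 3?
Use y[k] = Σ_j x[j]·h[(k-j) mod 3]. y[0] = 1×1 + 3×3 + 1×3 = 13; y[1] = 1×3 + 3×1 + 1×3 = 9; y[2] = 1×3 + 3×3 + 1×1 = 13. Result: [13, 9, 13]

[13, 9, 13]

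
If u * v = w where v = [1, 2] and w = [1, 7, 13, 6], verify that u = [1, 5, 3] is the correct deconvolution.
Forward-compute [1, 5, 3] * [1, 2]: w[0] = 1×1 = 1; w[1] = 1×2 + 5×1 = 7; w[2] = 5×2 + 3×1 = 13; w[3] = 3×2 = 6 → [1, 7, 13, 6]. Matches given w = [1, 7, 13, 6], so verified.

Verified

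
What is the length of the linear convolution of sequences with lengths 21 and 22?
Linear/full convolution length: m + n - 1 = 21 + 22 - 1 = 42

42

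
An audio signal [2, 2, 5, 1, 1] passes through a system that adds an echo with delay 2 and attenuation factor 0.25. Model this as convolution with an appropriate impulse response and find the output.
Direct-path + delayed-attenuated-path model → impulse response h = [1, 0, 0.25] (1 at lag 0, 0.25 at lag 2). Output y[n] = x[n] + 0.25·x[n - 2] (with x[n] = 0 outside 0..4): y[0] = 2 + 0.25×0 = 2; y[1] = 2 + 0.25×0 = 2; y[2] = 5 + 0.25×2 = 5.5; y[3] = 1 + 0.25×2 = 1.5; y[4] = 1 + 0.25×5 = 2.25; y[5] = 0 + 0.25×1 = 0.25; y[6] = 0 + 0.25×1 = 0.25. So y = [2, 2, 5.5, 1.5, 2.25, 0.25, 0.25]

[2, 2, 5.5, 1.5, 2.25, 0.25, 0.25]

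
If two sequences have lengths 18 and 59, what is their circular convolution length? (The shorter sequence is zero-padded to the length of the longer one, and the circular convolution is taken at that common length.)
Circular convolution (zero-padding the shorter input) has length max(m, n) = max(18, 59) = 59

59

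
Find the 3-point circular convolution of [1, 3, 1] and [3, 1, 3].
Use y[k] = Σ_j x[j]·h[(k-j) mod 3]. y[0] = 1×3 + 3×3 + 1×1 = 13; y[1] = 1×1 + 3×3 + 1×3 = 13; y[2] = 1×3 + 3×1 + 1×3 = 9. Result: [13, 13, 9]

[13, 13, 9]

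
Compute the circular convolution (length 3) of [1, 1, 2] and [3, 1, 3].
Use y[k] = Σ_j a[j]·b[(k-j) mod 3]. y[0] = 1×3 + 1×3 + 2×1 = 8; y[1] = 1×1 + 1×3 + 2×3 = 10; y[2] = 1×3 + 1×1 + 2×3 = 10. Result: [8, 10, 10]

[8, 10, 10]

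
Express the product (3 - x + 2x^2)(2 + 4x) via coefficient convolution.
Ascending coefficients: a = [3, -1, 2], b = [2, 4]. c[0] = 3×2 = 6; c[1] = 3×4 + -1×2 = 10; c[2] = -1×4 + 2×2 = 0; c[3] = 2×4 = 8. Result coefficients: [6, 10, 0, 8] → 6 + 10x + 8x^3

6 + 10x + 8x^3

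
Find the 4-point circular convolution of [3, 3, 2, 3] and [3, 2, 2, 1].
Use y[k] = Σ_j a[j]·b[(k-j) mod 4]. y[0] = 3×3 + 3×1 + 2×2 + 3×2 = 22; y[1] = 3×2 + 3×3 + 2×1 + 3×2 = 23; y[2] = 3×2 + 3×2 + 2×3 + 3×1 = 21; y[3] = 3×1 + 3×2 + 2×2 + 3×3 = 22. Result: [22, 23, 21, 22]

[22, 23, 21, 22]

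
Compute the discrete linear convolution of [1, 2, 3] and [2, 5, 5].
y[0] = 1×2 = 2; y[1] = 1×5 + 2×2 = 9; y[2] = 1×5 + 2×5 + 3×2 = 21; y[3] = 2×5 + 3×5 = 25; y[4] = 3×5 = 15

[2, 9, 21, 25, 15]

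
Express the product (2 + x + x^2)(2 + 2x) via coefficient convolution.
Ascending coefficients: a = [2, 1, 1], b = [2, 2]. c[0] = 2×2 = 4; c[1] = 2×2 + 1×2 = 6; c[2] = 1×2 + 1×2 = 4; c[3] = 1×2 = 2. Result coefficients: [4, 6, 4, 2] → 4 + 6x + 4x^2 + 2x^3

4 + 6x + 4x^2 + 2x^3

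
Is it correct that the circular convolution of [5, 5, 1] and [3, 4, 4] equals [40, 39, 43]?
Recompute circular convolution of [5, 5, 1] and [3, 4, 4]: y[0] = 5×3 + 5×4 + 1×4 = 39; y[1] = 5×4 + 5×3 + 1×4 = 39; y[2] = 5×4 + 5×4 + 1×3 = 43 → [39, 39, 43]. Compare to given [40, 39, 43]: they differ at index 0: given 40, correct 39, so answer: No

No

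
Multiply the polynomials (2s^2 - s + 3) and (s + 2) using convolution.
Ascending coefficients: a = [3, -1, 2], b = [2, 1]. c[0] = 3×2 = 6; c[1] = 3×1 + -1×2 = 1; c[2] = -1×1 + 2×2 = 3; c[3] = 2×1 = 2. Result coefficients: [6, 1, 3, 2] → 2s^3 + 3s^2 + s + 6

2s^3 + 3s^2 + s + 6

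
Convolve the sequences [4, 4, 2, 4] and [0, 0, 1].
y[0] = 4×0 = 0; y[1] = 4×0 + 4×0 = 0; y[2] = 4×1 + 4×0 + 2×0 = 4; y[3] = 4×1 + 2×0 + 4×0 = 4; y[4] = 2×1 + 4×0 = 2; y[5] = 4×1 = 4

[0, 0, 4, 4, 2, 4]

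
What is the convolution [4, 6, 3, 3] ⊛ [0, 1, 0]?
y[0] = 4×0 = 0; y[1] = 4×1 + 6×0 = 4; y[2] = 4×0 + 6×1 + 3×0 = 6; y[3] = 6×0 + 3×1 + 3×0 = 3; y[4] = 3×0 + 3×1 = 3; y[5] = 3×0 = 0

[0, 4, 6, 3, 3, 0]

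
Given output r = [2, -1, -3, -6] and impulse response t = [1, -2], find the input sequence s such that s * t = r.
Deconvolve r=[2, -1, -3, -6] by t=[1, -2]. Since t[0]=1, solve forward: s[0] = r[0] / 1 = 2; s[1] = (r[1] - 2×-2) / 1 = 3; s[2] = (r[2] - 3×-2) / 1 = 3. So s = [2, 3, 3]. Check by forward convolution: r[0] = 2×1 = 2; r[1] = 2×-2 + 3×1 = -1; r[2] = 3×-2 + 3×1 = -3; r[3] = 3×-2 = -6

[2, 3, 3]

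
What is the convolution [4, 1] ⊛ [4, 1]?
y[0] = 4×4 = 16; y[1] = 4×1 + 1×4 = 8; y[2] = 1×1 = 1

[16, 8, 1]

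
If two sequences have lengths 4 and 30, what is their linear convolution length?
Linear/full convolution length: m + n - 1 = 4 + 30 - 1 = 33

33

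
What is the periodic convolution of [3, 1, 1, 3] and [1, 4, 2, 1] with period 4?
Use y[k] = Σ_j a[j]·b[(k-j) mod 4]. y[0] = 3×1 + 1×1 + 1×2 + 3×4 = 18; y[1] = 3×4 + 1×1 + 1×1 + 3×2 = 20; y[2] = 3×2 + 1×4 + 1×1 + 3×1 = 14; y[3] = 3×1 + 1×2 + 1×4 + 3×1 = 12. Result: [18, 20, 14, 12]

[18, 20, 14, 12]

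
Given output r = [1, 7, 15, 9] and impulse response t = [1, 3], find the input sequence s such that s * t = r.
Deconvolve r=[1, 7, 15, 9] by t=[1, 3]. Since t[0]=1, solve forward: s[0] = r[0] / 1 = 1; s[1] = (r[1] - 1×3) / 1 = 4; s[2] = (r[2] - 4×3) / 1 = 3. So s = [1, 4, 3]. Check by forward convolution: r[0] = 1×1 = 1; r[1] = 1×3 + 4×1 = 7; r[2] = 4×3 + 3×1 = 15; r[3] = 3×3 = 9

[1, 4, 3]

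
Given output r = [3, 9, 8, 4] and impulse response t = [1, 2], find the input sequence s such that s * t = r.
Deconvolve r=[3, 9, 8, 4] by t=[1, 2]. Since t[0]=1, solve forward: s[0] = r[0] / 1 = 3; s[1] = (r[1] - 3×2) / 1 = 3; s[2] = (r[2] - 3×2) / 1 = 2. So s = [3, 3, 2]. Check by forward convolution: r[0] = 3×1 = 3; r[1] = 3×2 + 3×1 = 9; r[2] = 3×2 + 2×1 = 8; r[3] = 2×2 = 4

[3, 3, 2]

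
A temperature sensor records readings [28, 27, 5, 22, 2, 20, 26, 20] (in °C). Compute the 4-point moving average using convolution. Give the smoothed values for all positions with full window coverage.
4-point moving average kernel = [1, 1, 1, 1]. Apply in 'valid' mode (full window coverage): avg[0] = (28 + 27 + 5 + 22) / 4 = 20.5; avg[1] = (27 + 5 + 22 + 2) / 4 = 14.0; avg[2] = (5 + 22 + 2 + 20) / 4 = 12.25; avg[3] = (22 + 2 + 20 + 26) / 4 = 17.5; avg[4] = (2 + 20 + 26 + 20) / 4 = 17.0. Smoothed values: [20.5, 14.0, 12.25, 17.5, 17.0]

[20.5, 14.0, 12.25, 17.5, 17.0]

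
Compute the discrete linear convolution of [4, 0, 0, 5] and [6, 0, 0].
y[0] = 4×6 = 24; y[1] = 4×0 + 0×6 = 0; y[2] = 4×0 + 0×0 + 0×6 = 0; y[3] = 0×0 + 0×0 + 5×6 = 30; y[4] = 0×0 + 5×0 = 0; y[5] = 5×0 = 0

[24, 0, 0, 30, 0, 0]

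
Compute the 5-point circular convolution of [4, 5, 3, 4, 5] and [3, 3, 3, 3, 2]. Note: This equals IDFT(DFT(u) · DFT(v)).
Either evaluate y[k] = Σ_j u[j]·v[(k-j) mod 5] directly, or use IDFT(DFT(u) · DFT(v)). y[0] = 4×3 + 5×2 + 3×3 + 4×3 + 5×3 = 58; y[1] = 4×3 + 5×3 + 3×2 + 4×3 + 5×3 = 60; y[2] = 4×3 + 5×3 + 3×3 + 4×2 + 5×3 = 59; y[3] = 4×3 + 5×3 + 3×3 + 4×3 + 5×2 = 58; y[4] = 4×2 + 5×3 + 3×3 + 4×3 + 5×3 = 59. Result: [58, 60, 59, 58, 59]

[58, 60, 59, 58, 59]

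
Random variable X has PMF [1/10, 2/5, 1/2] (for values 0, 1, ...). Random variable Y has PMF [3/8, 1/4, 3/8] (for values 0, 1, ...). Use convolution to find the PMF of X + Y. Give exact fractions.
P(X+Y=k) = Σ_i P(X=i)·P(Y=k-i) — a convolution of [1/10, 2/5, 1/2] and [3/8, 1/4, 3/8]. P(X+Y=0) = (1/10)×(3/8) = 3/80; P(X+Y=1) = (1/10)×(1/4) + (2/5)×(3/8) = 1/40 + 3/20 = 7/40; P(X+Y=2) = (1/10)×(3/8) + (2/5)×(1/4) + (1/2)×(3/8) = 3/80 + 1/10 + 3/16 = 13/40; P(X+Y=3) = (2/5)×(3/8) + (1/2)×(1/4) = 3/20 + 1/8 = 11/40; P(X+Y=4) = (1/2)×(3/8) = 3/16. PMF: [3/80, 7/40, 13/40, 11/40, 3/16] (sums to 1 ✓)

[3/80, 7/40, 13/40, 11/40, 3/16]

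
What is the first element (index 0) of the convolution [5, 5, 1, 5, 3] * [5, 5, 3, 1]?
Use y[k] = Σ_i a[i]·b[k-i] at k=0. y[0] = 5×5 = 25

25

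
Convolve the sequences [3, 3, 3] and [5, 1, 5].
y[0] = 3×5 = 15; y[1] = 3×1 + 3×5 = 18; y[2] = 3×5 + 3×1 + 3×5 = 33; y[3] = 3×5 + 3×1 = 18; y[4] = 3×5 = 15

[15, 18, 33, 18, 15]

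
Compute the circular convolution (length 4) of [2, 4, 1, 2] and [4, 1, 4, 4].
Use y[k] = Σ_j u[j]·v[(k-j) mod 4]. y[0] = 2×4 + 4×4 + 1×4 + 2×1 = 30; y[1] = 2×1 + 4×4 + 1×4 + 2×4 = 30; y[2] = 2×4 + 4×1 + 1×4 + 2×4 = 24; y[3] = 2×4 + 4×4 + 1×1 + 2×4 = 33. Result: [30, 30, 24, 33]

[30, 30, 24, 33]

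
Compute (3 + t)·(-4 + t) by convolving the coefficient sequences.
Ascending coefficients: a = [3, 1], b = [-4, 1]. c[0] = 3×-4 = -12; c[1] = 3×1 + 1×-4 = -1; c[2] = 1×1 = 1. Result coefficients: [-12, -1, 1] → -12 - t + t^2

-12 - t + t^2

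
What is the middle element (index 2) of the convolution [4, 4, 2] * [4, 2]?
Use y[k] = Σ_i a[i]·b[k-i] at k=2. y[2] = 4×2 + 2×4 = 16

16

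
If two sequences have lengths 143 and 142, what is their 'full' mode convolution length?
Linear/full convolution length: m + n - 1 = 143 + 142 - 1 = 284

284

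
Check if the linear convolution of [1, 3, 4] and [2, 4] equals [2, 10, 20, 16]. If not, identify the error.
Recompute linear convolution of [1, 3, 4] and [2, 4]: y[0] = 1×2 = 2; y[1] = 1×4 + 3×2 = 10; y[2] = 3×4 + 4×2 = 20; y[3] = 4×4 = 16 → [2, 10, 20, 16]. Given [2, 10, 20, 16] matches, so answer: Yes

Yes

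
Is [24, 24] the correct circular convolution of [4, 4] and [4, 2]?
Recompute circular convolution of [4, 4] and [4, 2]: y[0] = 4×4 + 4×2 = 24; y[1] = 4×2 + 4×4 = 24 → [24, 24]. Given [24, 24] matches, so answer: Yes

Yes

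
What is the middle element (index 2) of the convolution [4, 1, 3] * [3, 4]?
Use y[k] = Σ_i a[i]·b[k-i] at k=2. y[2] = 1×4 + 3×3 = 13

13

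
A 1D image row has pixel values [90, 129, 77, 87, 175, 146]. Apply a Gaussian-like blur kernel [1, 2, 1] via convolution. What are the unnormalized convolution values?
Convolve image row [90, 129, 77, 87, 175, 146] with kernel [1, 2, 1]: y[0] = 90×1 = 90; y[1] = 90×2 + 129×1 = 309; y[2] = 90×1 + 129×2 + 77×1 = 425; y[3] = 129×1 + 77×2 + 87×1 = 370; y[4] = 77×1 + 87×2 + 175×1 = 426; y[5] = 87×1 + 175×2 + 146×1 = 583; y[6] = 175×1 + 146×2 = 467; y[7] = 146×1 = 146 → [90, 309, 425, 370, 426, 583, 467, 146]. Normalization factor = sum(kernel) = 4.

[90, 309, 425, 370, 426, 583, 467, 146]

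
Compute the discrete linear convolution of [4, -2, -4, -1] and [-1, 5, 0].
y[0] = 4×-1 = -4; y[1] = 4×5 + -2×-1 = 22; y[2] = 4×0 + -2×5 + -4×-1 = -6; y[3] = -2×0 + -4×5 + -1×-1 = -19; y[4] = -4×0 + -1×5 = -5; y[5] = -1×0 = 0

[-4, 22, -6, -19, -5, 0]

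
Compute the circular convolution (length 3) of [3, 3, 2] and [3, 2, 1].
Use y[k] = Σ_j s[j]·t[(k-j) mod 3]. y[0] = 3×3 + 3×1 + 2×2 = 16; y[1] = 3×2 + 3×3 + 2×1 = 17; y[2] = 3×1 + 3×2 + 2×3 = 15. Result: [16, 17, 15]

[16, 17, 15]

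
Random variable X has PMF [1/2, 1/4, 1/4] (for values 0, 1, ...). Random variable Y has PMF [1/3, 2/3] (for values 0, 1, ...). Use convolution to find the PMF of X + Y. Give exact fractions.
P(X+Y=k) = Σ_i P(X=i)·P(Y=k-i) — a convolution of [1/2, 1/4, 1/4] and [1/3, 2/3]. P(X+Y=0) = (1/2)×(1/3) = 1/6; P(X+Y=1) = (1/2)×(2/3) + (1/4)×(1/3) = 1/3 + 1/12 = 5/12; P(X+Y=2) = (1/4)×(2/3) + (1/4)×(1/3) = 1/6 + 1/12 = 1/4; P(X+Y=3) = (1/4)×(2/3) = 1/6. PMF: [1/6, 5/12, 1/4, 1/6] (sums to 1 ✓)

[1/6, 5/12, 1/4, 1/6]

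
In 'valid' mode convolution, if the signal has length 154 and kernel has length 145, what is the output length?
'Valid' mode counts only positions where the kernel fully overlaps the signal: m - n + 1 = 154 - 145 + 1 = 10

10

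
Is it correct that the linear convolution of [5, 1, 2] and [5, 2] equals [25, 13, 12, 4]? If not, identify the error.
Recompute linear convolution of [5, 1, 2] and [5, 2]: y[0] = 5×5 = 25; y[1] = 5×2 + 1×5 = 15; y[2] = 1×2 + 2×5 = 12; y[3] = 2×2 = 4 → [25, 15, 12, 4]. Compare to given [25, 13, 12, 4]: they differ at index 1: given 13, correct 15, so answer: No

No. Error at index 1: given 13, correct 15.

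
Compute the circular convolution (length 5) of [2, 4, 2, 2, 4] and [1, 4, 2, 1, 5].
Use y[k] = Σ_j u[j]·v[(k-j) mod 5]. y[0] = 2×1 + 4×5 + 2×1 + 2×2 + 4×4 = 44; y[1] = 2×4 + 4×1 + 2×5 + 2×1 + 4×2 = 32; y[2] = 2×2 + 4×4 + 2×1 + 2×5 + 4×1 = 36; y[3] = 2×1 + 4×2 + 2×4 + 2×1 + 4×5 = 40; y[4] = 2×5 + 4×1 + 2×2 + 2×4 + 4×1 = 30. Result: [44, 32, 36, 40, 30]

[44, 32, 36, 40, 30]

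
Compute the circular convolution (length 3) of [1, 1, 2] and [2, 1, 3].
Use y[k] = Σ_j a[j]·b[(k-j) mod 3]. y[0] = 1×2 + 1×3 + 2×1 = 7; y[1] = 1×1 + 1×2 + 2×3 = 9; y[2] = 1×3 + 1×1 + 2×2 = 8. Result: [7, 9, 8]

[7, 9, 8]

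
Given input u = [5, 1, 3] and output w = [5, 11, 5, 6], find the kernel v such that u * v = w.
Output length 4 = len(u) + len(v) - 1 ⇒ len(v) = 2. Solve v forward using v[k] = (w[k] - Σ_{i≥1} u[i]·v[k-i]) / u[0]: v[0] = w[0] / u[0] = 5 / 5 = 1; v[1] = (w[1] - 1×1) / u[0] = (11 - 1×1) / 5 = 2. So v = [1, 2]. Forward-check [5, 1, 3] * [1, 2]: w[0] = 5×1 = 5; w[1] = 5×2 + 1×1 = 11; w[2] = 1×2 + 3×1 = 5; w[3] = 3×2 = 6 → [5, 11, 5, 6] ✓

[1, 2]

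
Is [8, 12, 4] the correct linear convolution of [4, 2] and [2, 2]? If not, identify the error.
Recompute linear convolution of [4, 2] and [2, 2]: y[0] = 4×2 = 8; y[1] = 4×2 + 2×2 = 12; y[2] = 2×2 = 4 → [8, 12, 4]. Given [8, 12, 4] matches, so answer: Yes

Yes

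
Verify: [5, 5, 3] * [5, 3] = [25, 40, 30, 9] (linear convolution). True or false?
Recompute linear convolution of [5, 5, 3] and [5, 3]: y[0] = 5×5 = 25; y[1] = 5×3 + 5×5 = 40; y[2] = 5×3 + 3×5 = 30; y[3] = 3×3 = 9 → [25, 40, 30, 9]. Given [25, 40, 30, 9] matches, so answer: Yes

Yes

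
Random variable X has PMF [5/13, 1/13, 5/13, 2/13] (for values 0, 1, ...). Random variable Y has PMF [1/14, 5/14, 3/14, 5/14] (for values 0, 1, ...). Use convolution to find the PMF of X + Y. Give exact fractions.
P(X+Y=k) = Σ_i P(X=i)·P(Y=k-i) — a convolution of [5/13, 1/13, 5/13, 2/13] and [1/14, 5/14, 3/14, 5/14]. P(X+Y=0) = (5/13)×(1/14) = 5/182; P(X+Y=1) = (5/13)×(5/14) + (1/13)×(1/14) = 25/182 + 1/182 = 1/7; P(X+Y=2) = (5/13)×(3/14) + (1/13)×(5/14) + (5/13)×(1/14) = 15/182 + 5/182 + 5/182 = 25/182; P(X+Y=3) = (5/13)×(5/14) + (1/13)×(3/14) + (5/13)×(5/14) + (2/13)×(1/14) = 25/182 + 3/182 + 25/182 + 1/91 = 55/182; P(X+Y=4) = (1/13)×(5/14) + (5/13)×(3/14) + (2/13)×(5/14) = 5/182 + 15/182 + 5/91 = 15/91; P(X+Y=5) = (5/13)×(5/14) + (2/13)×(3/14) = 25/182 + 3/91 = 31/182; P(X+Y=6) = (2/13)×(5/14) = 5/91. PMF: [5/182, 1/7, 25/182, 55/182, 15/91, 31/182, 5/91] (sums to 1 ✓)

[5/182, 1/7, 25/182, 55/182, 15/91, 31/182, 5/91]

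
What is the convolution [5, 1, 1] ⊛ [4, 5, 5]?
y[0] = 5×4 = 20; y[1] = 5×5 + 1×4 = 29; y[2] = 5×5 + 1×5 + 1×4 = 34; y[3] = 1×5 + 1×5 = 10; y[4] = 1×5 = 5

[20, 29, 34, 10, 5]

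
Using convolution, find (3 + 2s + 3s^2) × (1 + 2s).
Ascending coefficients: a = [3, 2, 3], b = [1, 2]. c[0] = 3×1 = 3; c[1] = 3×2 + 2×1 = 8; c[2] = 2×2 + 3×1 = 7; c[3] = 3×2 = 6. Result coefficients: [3, 8, 7, 6] → 3 + 8s + 7s^2 + 6s^3

3 + 8s + 7s^2 + 6s^3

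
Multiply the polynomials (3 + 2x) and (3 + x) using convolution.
Ascending coefficients: a = [3, 2], b = [3, 1]. c[0] = 3×3 = 9; c[1] = 3×1 + 2×3 = 9; c[2] = 2×1 = 2. Result coefficients: [9, 9, 2] → 9 + 9x + 2x^2

9 + 9x + 2x^2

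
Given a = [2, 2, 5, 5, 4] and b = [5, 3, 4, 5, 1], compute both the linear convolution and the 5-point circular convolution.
Linear: y_lin[0] = 2×5 = 10; y_lin[1] = 2×3 + 2×5 = 16; y_lin[2] = 2×4 + 2×3 + 5×5 = 39; y_lin[3] = 2×5 + 2×4 + 5×3 + 5×5 = 58; y_lin[4] = 2×1 + 2×5 + 5×4 + 5×3 + 4×5 = 67; y_lin[5] = 2×1 + 5×5 + 5×4 + 4×3 = 59; y_lin[6] = 5×1 + 5×5 + 4×4 = 46; y_lin[7] = 5×1 + 4×5 = 25; y_lin[8] = 4×1 = 4 → [10, 16, 39, 58, 67, 59, 46, 25, 4]. Circular (length 5): y[0] = 2×5 + 2×1 + 5×5 + 5×4 + 4×3 = 69; y[1] = 2×3 + 2×5 + 5×1 + 5×5 + 4×4 = 62; y[2] = 2×4 + 2×3 + 5×5 + 5×1 + 4×5 = 64; y[3] = 2×5 + 2×4 + 5×3 + 5×5 + 4×1 = 62; y[4] = 2×1 + 2×5 + 5×4 + 5×3 + 4×5 = 67 → [69, 62, 64, 62, 67]

Linear: [10, 16, 39, 58, 67, 59, 46, 25, 4], Circular: [69, 62, 64, 62, 67]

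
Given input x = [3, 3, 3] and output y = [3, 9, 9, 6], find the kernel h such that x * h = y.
Output length 4 = len(x) + len(h) - 1 ⇒ len(h) = 2. Solve h forward using h[k] = (y[k] - Σ_{i≥1} x[i]·h[k-i]) / x[0]: h[0] = y[0] / x[0] = 3 / 3 = 1; h[1] = (y[1] - 3×1) / x[0] = (9 - 3×1) / 3 = 2. So h = [1, 2]. Forward-check [3, 3, 3] * [1, 2]: y[0] = 3×1 = 3; y[1] = 3×2 + 3×1 = 9; y[2] = 3×2 + 3×1 = 9; y[3] = 3×2 = 6 → [3, 9, 9, 6] ✓

[1, 2]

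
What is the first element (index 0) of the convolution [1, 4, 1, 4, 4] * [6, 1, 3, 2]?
Use y[k] = Σ_i a[i]·b[k-i] at k=0. y[0] = 1×6 = 6

6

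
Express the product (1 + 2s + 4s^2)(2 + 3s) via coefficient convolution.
Ascending coefficients: a = [1, 2, 4], b = [2, 3]. c[0] = 1×2 = 2; c[1] = 1×3 + 2×2 = 7; c[2] = 2×3 + 4×2 = 14; c[3] = 4×3 = 12. Result coefficients: [2, 7, 14, 12] → 2 + 7s + 14s^2 + 12s^3

2 + 7s + 14s^2 + 12s^3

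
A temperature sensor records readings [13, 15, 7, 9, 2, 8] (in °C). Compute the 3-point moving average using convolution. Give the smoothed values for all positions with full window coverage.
3-point moving average kernel = [1, 1, 1]. Apply in 'valid' mode (full window coverage): avg[0] = (13 + 15 + 7) / 3 = 11.67; avg[1] = (15 + 7 + 9) / 3 = 10.33; avg[2] = (7 + 9 + 2) / 3 = 6.0; avg[3] = (9 + 2 + 8) / 3 = 6.33. Smoothed values: [11.67, 10.33, 6.0, 6.33]

[11.67, 10.33, 6.0, 6.33]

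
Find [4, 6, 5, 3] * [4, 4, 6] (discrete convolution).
y[0] = 4×4 = 16; y[1] = 4×4 + 6×4 = 40; y[2] = 4×6 + 6×4 + 5×4 = 68; y[3] = 6×6 + 5×4 + 3×4 = 68; y[4] = 5×6 + 3×4 = 42; y[5] = 3×6 = 18

[16, 40, 68, 68, 42, 18]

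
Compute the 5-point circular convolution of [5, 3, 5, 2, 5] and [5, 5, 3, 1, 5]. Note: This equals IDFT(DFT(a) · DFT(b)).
Either evaluate y[k] = Σ_j a[j]·b[(k-j) mod 5] directly, or use IDFT(DFT(a) · DFT(b)). y[0] = 5×5 + 3×5 + 5×1 + 2×3 + 5×5 = 76; y[1] = 5×5 + 3×5 + 5×5 + 2×1 + 5×3 = 82; y[2] = 5×3 + 3×5 + 5×5 + 2×5 + 5×1 = 70; y[3] = 5×1 + 3×3 + 5×5 + 2×5 + 5×5 = 74; y[4] = 5×5 + 3×1 + 5×3 + 2×5 + 5×5 = 78. Result: [76, 82, 70, 74, 78]

[76, 82, 70, 74, 78]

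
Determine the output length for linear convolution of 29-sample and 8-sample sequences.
Linear/full convolution length: m + n - 1 = 29 + 8 - 1 = 36

36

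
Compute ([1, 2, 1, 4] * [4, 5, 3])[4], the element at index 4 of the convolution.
Use y[k] = Σ_i a[i]·b[k-i] at k=4. y[4] = 1×3 + 4×5 = 23

23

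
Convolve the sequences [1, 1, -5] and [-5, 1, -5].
y[0] = 1×-5 = -5; y[1] = 1×1 + 1×-5 = -4; y[2] = 1×-5 + 1×1 + -5×-5 = 21; y[3] = 1×-5 + -5×1 = -10; y[4] = -5×-5 = 25

[-5, -4, 21, -10, 25]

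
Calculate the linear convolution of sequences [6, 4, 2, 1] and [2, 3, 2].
y[0] = 6×2 = 12; y[1] = 6×3 + 4×2 = 26; y[2] = 6×2 + 4×3 + 2×2 = 28; y[3] = 4×2 + 2×3 + 1×2 = 16; y[4] = 2×2 + 1×3 = 7; y[5] = 1×2 = 2

[12, 26, 28, 16, 7, 2]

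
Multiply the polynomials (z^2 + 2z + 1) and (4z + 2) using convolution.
Ascending coefficients: a = [1, 2, 1], b = [2, 4]. c[0] = 1×2 = 2; c[1] = 1×4 + 2×2 = 8; c[2] = 2×4 + 1×2 = 10; c[3] = 1×4 = 4. Result coefficients: [2, 8, 10, 4] → 4z^3 + 10z^2 + 8z + 2

4z^3 + 10z^2 + 8z + 2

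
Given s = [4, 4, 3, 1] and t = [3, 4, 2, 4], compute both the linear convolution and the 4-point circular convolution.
Linear: y_lin[0] = 4×3 = 12; y_lin[1] = 4×4 + 4×3 = 28; y_lin[2] = 4×2 + 4×4 + 3×3 = 33; y_lin[3] = 4×4 + 4×2 + 3×4 + 1×3 = 39; y_lin[4] = 4×4 + 3×2 + 1×4 = 26; y_lin[5] = 3×4 + 1×2 = 14; y_lin[6] = 1×4 = 4 → [12, 28, 33, 39, 26, 14, 4]. Circular (length 4): y[0] = 4×3 + 4×4 + 3×2 + 1×4 = 38; y[1] = 4×4 + 4×3 + 3×4 + 1×2 = 42; y[2] = 4×2 + 4×4 + 3×3 + 1×4 = 37; y[3] = 4×4 + 4×2 + 3×4 + 1×3 = 39 → [38, 42, 37, 39]

Linear: [12, 28, 33, 39, 26, 14, 4], Circular: [38, 42, 37, 39]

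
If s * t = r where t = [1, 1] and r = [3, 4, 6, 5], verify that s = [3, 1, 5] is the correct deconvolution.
Forward-compute [3, 1, 5] * [1, 1]: r[0] = 3×1 = 3; r[1] = 3×1 + 1×1 = 4; r[2] = 1×1 + 5×1 = 6; r[3] = 5×1 = 5 → [3, 4, 6, 5]. Matches given r = [3, 4, 6, 5], so verified.

Verified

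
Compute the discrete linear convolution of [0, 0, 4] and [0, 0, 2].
y[0] = 0×0 = 0; y[1] = 0×0 + 0×0 = 0; y[2] = 0×2 + 0×0 + 4×0 = 0; y[3] = 0×2 + 4×0 = 0; y[4] = 4×2 = 8

[0, 0, 0, 0, 8]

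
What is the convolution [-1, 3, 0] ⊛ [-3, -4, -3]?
y[0] = -1×-3 = 3; y[1] = -1×-4 + 3×-3 = -5; y[2] = -1×-3 + 3×-4 + 0×-3 = -9; y[3] = 3×-3 + 0×-4 = -9; y[4] = 0×-3 = 0

[3, -5, -9, -9, 0]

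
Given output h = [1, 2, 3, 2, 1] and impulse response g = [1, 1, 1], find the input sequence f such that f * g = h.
Deconvolve h=[1, 2, 3, 2, 1] by g=[1, 1, 1]. Since g[0]=1, solve forward: f[0] = h[0] / 1 = 1; f[1] = (h[1] - 1×1) / 1 = 1; f[2] = (h[2] - 1×1 - 1×1) / 1 = 1. So f = [1, 1, 1]. Check by forward convolution: h[0] = 1×1 = 1; h[1] = 1×1 + 1×1 = 2; h[2] = 1×1 + 1×1 + 1×1 = 3; h[3] = 1×1 + 1×1 = 2; h[4] = 1×1 = 1

[1, 1, 1]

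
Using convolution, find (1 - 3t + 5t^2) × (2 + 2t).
Ascending coefficients: a = [1, -3, 5], b = [2, 2]. c[0] = 1×2 = 2; c[1] = 1×2 + -3×2 = -4; c[2] = -3×2 + 5×2 = 4; c[3] = 5×2 = 10. Result coefficients: [2, -4, 4, 10] → 2 - 4t + 4t^2 + 10t^3

2 - 4t + 4t^2 + 10t^3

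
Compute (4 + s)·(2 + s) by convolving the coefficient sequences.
Ascending coefficients: a = [4, 1], b = [2, 1]. c[0] = 4×2 = 8; c[1] = 4×1 + 1×2 = 6; c[2] = 1×1 = 1. Result coefficients: [8, 6, 1] → 8 + 6s + s^2

8 + 6s + s^2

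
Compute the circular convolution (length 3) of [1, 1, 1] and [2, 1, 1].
Use y[k] = Σ_j x[j]·h[(k-j) mod 3]. y[0] = 1×2 + 1×1 + 1×1 = 4; y[1] = 1×1 + 1×2 + 1×1 = 4; y[2] = 1×1 + 1×1 + 1×2 = 4. Result: [4, 4, 4]

[4, 4, 4]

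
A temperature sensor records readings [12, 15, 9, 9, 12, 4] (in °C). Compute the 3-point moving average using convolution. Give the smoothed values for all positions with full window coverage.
3-point moving average kernel = [1, 1, 1]. Apply in 'valid' mode (full window coverage): avg[0] = (12 + 15 + 9) / 3 = 12.0; avg[1] = (15 + 9 + 9) / 3 = 11.0; avg[2] = (9 + 9 + 12) / 3 = 10.0; avg[3] = (9 + 12 + 4) / 3 = 8.33. Smoothed values: [12.0, 11.0, 10.0, 8.33]

[12.0, 11.0, 10.0, 8.33]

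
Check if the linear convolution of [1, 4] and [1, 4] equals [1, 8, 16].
Recompute linear convolution of [1, 4] and [1, 4]: y[0] = 1×1 = 1; y[1] = 1×4 + 4×1 = 8; y[2] = 4×4 = 16 → [1, 8, 16]. Given [1, 8, 16] matches, so answer: Yes

Yes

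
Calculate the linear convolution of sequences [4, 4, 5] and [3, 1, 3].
y[0] = 4×3 = 12; y[1] = 4×1 + 4×3 = 16; y[2] = 4×3 + 4×1 + 5×3 = 31; y[3] = 4×3 + 5×1 = 17; y[4] = 5×3 = 15

[12, 16, 31, 17, 15]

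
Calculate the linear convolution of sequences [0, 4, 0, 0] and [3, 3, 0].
y[0] = 0×3 = 0; y[1] = 0×3 + 4×3 = 12; y[2] = 0×0 + 4×3 + 0×3 = 12; y[3] = 4×0 + 0×3 + 0×3 = 0; y[4] = 0×0 + 0×3 = 0; y[5] = 0×0 = 0

[0, 12, 12, 0, 0, 0]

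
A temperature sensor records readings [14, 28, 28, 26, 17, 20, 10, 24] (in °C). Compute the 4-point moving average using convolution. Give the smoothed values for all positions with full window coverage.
4-point moving average kernel = [1, 1, 1, 1]. Apply in 'valid' mode (full window coverage): avg[0] = (14 + 28 + 28 + 26) / 4 = 24.0; avg[1] = (28 + 28 + 26 + 17) / 4 = 24.75; avg[2] = (28 + 26 + 17 + 20) / 4 = 22.75; avg[3] = (26 + 17 + 20 + 10) / 4 = 18.25; avg[4] = (17 + 20 + 10 + 24) / 4 = 17.75. Smoothed values: [24.0, 24.75, 22.75, 18.25, 17.75]

[24.0, 24.75, 22.75, 18.25, 17.75]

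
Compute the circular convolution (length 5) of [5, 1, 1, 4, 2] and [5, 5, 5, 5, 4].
Use y[k] = Σ_j a[j]·b[(k-j) mod 5]. y[0] = 5×5 + 1×4 + 1×5 + 4×5 + 2×5 = 64; y[1] = 5×5 + 1×5 + 1×4 + 4×5 + 2×5 = 64; y[2] = 5×5 + 1×5 + 1×5 + 4×4 + 2×5 = 61; y[3] = 5×5 + 1×5 + 1×5 + 4×5 + 2×4 = 63; y[4] = 5×4 + 1×5 + 1×5 + 4×5 + 2×5 = 60. Result: [64, 64, 61, 63, 60]

[64, 64, 61, 63, 60]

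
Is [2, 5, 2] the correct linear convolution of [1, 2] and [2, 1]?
Recompute linear convolution of [1, 2] and [2, 1]: y[0] = 1×2 = 2; y[1] = 1×1 + 2×2 = 5; y[2] = 2×1 = 2 → [2, 5, 2]. Given [2, 5, 2] matches, so answer: Yes

Yes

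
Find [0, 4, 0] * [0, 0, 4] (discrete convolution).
y[0] = 0×0 = 0; y[1] = 0×0 + 4×0 = 0; y[2] = 0×4 + 4×0 + 0×0 = 0; y[3] = 4×4 + 0×0 = 16; y[4] = 0×4 = 0

[0, 0, 0, 16, 0]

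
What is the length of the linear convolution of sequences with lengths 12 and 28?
Linear/full convolution length: m + n - 1 = 12 + 28 - 1 = 39

39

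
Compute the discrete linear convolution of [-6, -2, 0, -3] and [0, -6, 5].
y[0] = -6×0 = 0; y[1] = -6×-6 + -2×0 = 36; y[2] = -6×5 + -2×-6 + 0×0 = -18; y[3] = -2×5 + 0×-6 + -3×0 = -10; y[4] = 0×5 + -3×-6 = 18; y[5] = -3×5 = -15

[0, 36, -18, -10, 18, -15]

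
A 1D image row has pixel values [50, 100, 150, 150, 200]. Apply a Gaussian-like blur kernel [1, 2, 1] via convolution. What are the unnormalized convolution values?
Convolve image row [50, 100, 150, 150, 200] with kernel [1, 2, 1]: y[0] = 50×1 = 50; y[1] = 50×2 + 100×1 = 200; y[2] = 50×1 + 100×2 + 150×1 = 400; y[3] = 100×1 + 150×2 + 150×1 = 550; y[4] = 150×1 + 150×2 + 200×1 = 650; y[5] = 150×1 + 200×2 = 550; y[6] = 200×1 = 200 → [50, 200, 400, 550, 650, 550, 200]. Normalization factor = sum(kernel) = 4.

[50, 200, 400, 550, 650, 550, 200]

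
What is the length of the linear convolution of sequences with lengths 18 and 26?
Linear/full convolution length: m + n - 1 = 18 + 26 - 1 = 43

43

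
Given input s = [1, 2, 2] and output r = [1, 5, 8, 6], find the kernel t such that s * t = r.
Output length 4 = len(s) + len(t) - 1 ⇒ len(t) = 2. Solve t forward using t[k] = (r[k] - Σ_{i≥1} s[i]·t[k-i]) / s[0]: t[0] = r[0] / s[0] = 1 / 1 = 1; t[1] = (r[1] - 2×1) / s[0] = (5 - 2×1) / 1 = 3. So t = [1, 3]. Forward-check [1, 2, 2] * [1, 3]: r[0] = 1×1 = 1; r[1] = 1×3 + 2×1 = 5; r[2] = 2×3 + 2×1 = 8; r[3] = 2×3 = 6 → [1, 5, 8, 6] ✓

[1, 3]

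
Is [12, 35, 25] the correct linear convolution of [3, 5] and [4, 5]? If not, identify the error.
Recompute linear convolution of [3, 5] and [4, 5]: y[0] = 3×4 = 12; y[1] = 3×5 + 5×4 = 35; y[2] = 5×5 = 25 → [12, 35, 25]. Given [12, 35, 25] matches, so answer: Yes

Yes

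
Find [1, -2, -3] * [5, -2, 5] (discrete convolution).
y[0] = 1×5 = 5; y[1] = 1×-2 + -2×5 = -12; y[2] = 1×5 + -2×-2 + -3×5 = -6; y[3] = -2×5 + -3×-2 = -4; y[4] = -3×5 = -15

[5, -12, -6, -4, -15]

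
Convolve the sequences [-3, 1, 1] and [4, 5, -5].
y[0] = -3×4 = -12; y[1] = -3×5 + 1×4 = -11; y[2] = -3×-5 + 1×5 + 1×4 = 24; y[3] = 1×-5 + 1×5 = 0; y[4] = 1×-5 = -5

[-12, -11, 24, 0, -5]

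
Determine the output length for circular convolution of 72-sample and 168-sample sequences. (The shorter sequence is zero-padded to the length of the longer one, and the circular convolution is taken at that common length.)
Circular convolution (zero-padding the shorter input) has length max(m, n) = max(72, 168) = 168

168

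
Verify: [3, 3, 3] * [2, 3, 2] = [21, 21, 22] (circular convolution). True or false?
Recompute circular convolution of [3, 3, 3] and [2, 3, 2]: y[0] = 3×2 + 3×2 + 3×3 = 21; y[1] = 3×3 + 3×2 + 3×2 = 21; y[2] = 3×2 + 3×3 + 3×2 = 21 → [21, 21, 21]. Compare to given [21, 21, 22]: they differ at index 2: given 22, correct 21, so answer: No

No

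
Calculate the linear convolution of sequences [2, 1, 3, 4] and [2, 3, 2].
y[0] = 2×2 = 4; y[1] = 2×3 + 1×2 = 8; y[2] = 2×2 + 1×3 + 3×2 = 13; y[3] = 1×2 + 3×3 + 4×2 = 19; y[4] = 3×2 + 4×3 = 18; y[5] = 4×2 = 8

[4, 8, 13, 19, 18, 8]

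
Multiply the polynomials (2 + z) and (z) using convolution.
Ascending coefficients: a = [2, 1], b = [0, 1]. c[0] = 2×0 = 0; c[1] = 2×1 + 1×0 = 2; c[2] = 1×1 = 1. Result coefficients: [0, 2, 1] → 2z + z^2

2z + z^2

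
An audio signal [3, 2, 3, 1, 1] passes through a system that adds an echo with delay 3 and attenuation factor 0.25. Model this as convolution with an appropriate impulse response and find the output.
Direct-path + delayed-attenuated-path model → impulse response h = [1, 0, 0, 0.25] (1 at lag 0, 0.25 at lag 3). Output y[n] = x[n] + 0.25·x[n - 3] (with x[n] = 0 outside 0..4): y[0] = 3 + 0.25×0 = 3; y[1] = 2 + 0.25×0 = 2; y[2] = 3 + 0.25×0 = 3; y[3] = 1 + 0.25×3 = 1.75; y[4] = 1 + 0.25×2 = 1.5; y[5] = 0 + 0.25×3 = 0.75; y[6] = 0 + 0.25×1 = 0.25; y[7] = 0 + 0.25×1 = 0.25. So y = [3, 2, 3, 1.75, 1.5, 0.75, 0.25, 0.25]

[3, 2, 3, 1.75, 1.5, 0.75, 0.25, 0.25]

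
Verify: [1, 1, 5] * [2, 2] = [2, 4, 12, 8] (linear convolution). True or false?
Recompute linear convolution of [1, 1, 5] and [2, 2]: y[0] = 1×2 = 2; y[1] = 1×2 + 1×2 = 4; y[2] = 1×2 + 5×2 = 12; y[3] = 5×2 = 10 → [2, 4, 12, 10]. Compare to given [2, 4, 12, 8]: they differ at index 3: given 8, correct 10, so answer: No

No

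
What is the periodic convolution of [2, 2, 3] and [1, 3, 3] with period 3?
Use y[k] = Σ_j f[j]·g[(k-j) mod 3]. y[0] = 2×1 + 2×3 + 3×3 = 17; y[1] = 2×3 + 2×1 + 3×3 = 17; y[2] = 2×3 + 2×3 + 3×1 = 15. Result: [17, 17, 15]

[17, 17, 15]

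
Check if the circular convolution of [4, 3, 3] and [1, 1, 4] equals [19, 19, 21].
Recompute circular convolution of [4, 3, 3] and [1, 1, 4]: y[0] = 4×1 + 3×4 + 3×1 = 19; y[1] = 4×1 + 3×1 + 3×4 = 19; y[2] = 4×4 + 3×1 + 3×1 = 22 → [19, 19, 22]. Compare to given [19, 19, 21]: they differ at index 2: given 21, correct 22, so answer: No

No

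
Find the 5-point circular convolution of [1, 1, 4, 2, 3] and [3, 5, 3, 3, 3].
Use y[k] = Σ_j a[j]·b[(k-j) mod 5]. y[0] = 1×3 + 1×3 + 4×3 + 2×3 + 3×5 = 39; y[1] = 1×5 + 1×3 + 4×3 + 2×3 + 3×3 = 35; y[2] = 1×3 + 1×5 + 4×3 + 2×3 + 3×3 = 35; y[3] = 1×3 + 1×3 + 4×5 + 2×3 + 3×3 = 41; y[4] = 1×3 + 1×3 + 4×3 + 2×5 + 3×3 = 37. Result: [39, 35, 35, 41, 37]

[39, 35, 35, 41, 37]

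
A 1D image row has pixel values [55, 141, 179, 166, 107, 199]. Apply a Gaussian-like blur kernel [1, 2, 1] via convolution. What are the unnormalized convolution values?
Convolve image row [55, 141, 179, 166, 107, 199] with kernel [1, 2, 1]: y[0] = 55×1 = 55; y[1] = 55×2 + 141×1 = 251; y[2] = 55×1 + 141×2 + 179×1 = 516; y[3] = 141×1 + 179×2 + 166×1 = 665; y[4] = 179×1 + 166×2 + 107×1 = 618; y[5] = 166×1 + 107×2 + 199×1 = 579; y[6] = 107×1 + 199×2 = 505; y[7] = 199×1 = 199 → [55, 251, 516, 665, 618, 579, 505, 199]. Normalization factor = sum(kernel) = 4.

[55, 251, 516, 665, 618, 579, 505, 199]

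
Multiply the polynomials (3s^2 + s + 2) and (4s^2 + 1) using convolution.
Ascending coefficients: a = [2, 1, 3], b = [1, 0, 4]. c[0] = 2×1 = 2; c[1] = 2×0 + 1×1 = 1; c[2] = 2×4 + 1×0 + 3×1 = 11; c[3] = 1×4 + 3×0 = 4; c[4] = 3×4 = 12. Result coefficients: [2, 1, 11, 4, 12] → 12s^4 + 4s^3 + 11s^2 + s + 2

12s^4 + 4s^3 + 11s^2 + s + 2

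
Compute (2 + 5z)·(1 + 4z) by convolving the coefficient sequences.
Ascending coefficients: a = [2, 5], b = [1, 4]. c[0] = 2×1 = 2; c[1] = 2×4 + 5×1 = 13; c[2] = 5×4 = 20. Result coefficients: [2, 13, 20] → 2 + 13z + 20z^2

2 + 13z + 20z^2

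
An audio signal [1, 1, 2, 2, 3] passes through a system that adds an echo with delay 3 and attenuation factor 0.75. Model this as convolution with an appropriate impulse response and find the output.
Direct-path + delayed-attenuated-path model → impulse response h = [1, 0, 0, 0.75] (1 at lag 0, 0.75 at lag 3). Output y[n] = x[n] + 0.75·x[n - 3] (with x[n] = 0 outside 0..4): y[0] = 1 + 0.75×0 = 1; y[1] = 1 + 0.75×0 = 1; y[2] = 2 + 0.75×0 = 2; y[3] = 2 + 0.75×1 = 2.75; y[4] = 3 + 0.75×1 = 3.75; y[5] = 0 + 0.75×2 = 1.5; y[6] = 0 + 0.75×2 = 1.5; y[7] = 0 + 0.75×3 = 2.25. So y = [1, 1, 2, 2.75, 3.75, 1.5, 1.5, 2.25]

[1, 1, 2, 2.75, 3.75, 1.5, 1.5, 2.25]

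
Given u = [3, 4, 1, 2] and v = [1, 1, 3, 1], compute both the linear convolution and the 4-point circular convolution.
Linear: y_lin[0] = 3×1 = 3; y_lin[1] = 3×1 + 4×1 = 7; y_lin[2] = 3×3 + 4×1 + 1×1 = 14; y_lin[3] = 3×1 + 4×3 + 1×1 + 2×1 = 18; y_lin[4] = 4×1 + 1×3 + 2×1 = 9; y_lin[5] = 1×1 + 2×3 = 7; y_lin[6] = 2×1 = 2 → [3, 7, 14, 18, 9, 7, 2]. Circular (length 4): y[0] = 3×1 + 4×1 + 1×3 + 2×1 = 12; y[1] = 3×1 + 4×1 + 1×1 + 2×3 = 14; y[2] = 3×3 + 4×1 + 1×1 + 2×1 = 16; y[3] = 3×1 + 4×3 + 1×1 + 2×1 = 18 → [12, 14, 16, 18]

Linear: [3, 7, 14, 18, 9, 7, 2], Circular: [12, 14, 16, 18]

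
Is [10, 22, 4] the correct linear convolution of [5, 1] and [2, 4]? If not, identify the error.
Recompute linear convolution of [5, 1] and [2, 4]: y[0] = 5×2 = 10; y[1] = 5×4 + 1×2 = 22; y[2] = 1×4 = 4 → [10, 22, 4]. Given [10, 22, 4] matches, so answer: Yes

Yes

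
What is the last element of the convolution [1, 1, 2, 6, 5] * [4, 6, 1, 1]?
Use y[k] = Σ_i a[i]·b[k-i] at k=7. y[7] = 5×1 = 5

5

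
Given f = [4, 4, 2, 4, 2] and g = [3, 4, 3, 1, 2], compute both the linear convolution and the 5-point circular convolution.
Linear: y_lin[0] = 4×3 = 12; y_lin[1] = 4×4 + 4×3 = 28; y_lin[2] = 4×3 + 4×4 + 2×3 = 34; y_lin[3] = 4×1 + 4×3 + 2×4 + 4×3 = 36; y_lin[4] = 4×2 + 4×1 + 2×3 + 4×4 + 2×3 = 40; y_lin[5] = 4×2 + 2×1 + 4×3 + 2×4 = 30; y_lin[6] = 2×2 + 4×1 + 2×3 = 14; y_lin[7] = 4×2 + 2×1 = 10; y_lin[8] = 2×2 = 4 → [12, 28, 34, 36, 40, 30, 14, 10, 4]. Circular (length 5): y[0] = 4×3 + 4×2 + 2×1 + 4×3 + 2×4 = 42; y[1] = 4×4 + 4×3 + 2×2 + 4×1 + 2×3 = 42; y[2] = 4×3 + 4×4 + 2×3 + 4×2 + 2×1 = 44; y[3] = 4×1 + 4×3 + 2×4 + 4×3 + 2×2 = 40; y[4] = 4×2 + 4×1 + 2×3 + 4×4 + 2×3 = 40 → [42, 42, 44, 40, 40]

Linear: [12, 28, 34, 36, 40, 30, 14, 10, 4], Circular: [42, 42, 44, 40, 40]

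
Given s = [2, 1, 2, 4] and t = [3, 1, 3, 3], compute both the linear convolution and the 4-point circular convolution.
Linear: y_lin[0] = 2×3 = 6; y_lin[1] = 2×1 + 1×3 = 5; y_lin[2] = 2×3 + 1×1 + 2×3 = 13; y_lin[3] = 2×3 + 1×3 + 2×1 + 4×3 = 23; y_lin[4] = 1×3 + 2×3 + 4×1 = 13; y_lin[5] = 2×3 + 4×3 = 18; y_lin[6] = 4×3 = 12 → [6, 5, 13, 23, 13, 18, 12]. Circular (length 4): y[0] = 2×3 + 1×3 + 2×3 + 4×1 = 19; y[1] = 2×1 + 1×3 + 2×3 + 4×3 = 23; y[2] = 2×3 + 1×1 + 2×3 + 4×3 = 25; y[3] = 2×3 + 1×3 + 2×1 + 4×3 = 23 → [19, 23, 25, 23]

Linear: [6, 5, 13, 23, 13, 18, 12], Circular: [19, 23, 25, 23]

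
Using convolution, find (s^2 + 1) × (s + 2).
Ascending coefficients: a = [1, 0, 1], b = [2, 1]. c[0] = 1×2 = 2; c[1] = 1×1 + 0×2 = 1; c[2] = 0×1 + 1×2 = 2; c[3] = 1×1 = 1. Result coefficients: [2, 1, 2, 1] → s^3 + 2s^2 + s + 2

s^3 + 2s^2 + s + 2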